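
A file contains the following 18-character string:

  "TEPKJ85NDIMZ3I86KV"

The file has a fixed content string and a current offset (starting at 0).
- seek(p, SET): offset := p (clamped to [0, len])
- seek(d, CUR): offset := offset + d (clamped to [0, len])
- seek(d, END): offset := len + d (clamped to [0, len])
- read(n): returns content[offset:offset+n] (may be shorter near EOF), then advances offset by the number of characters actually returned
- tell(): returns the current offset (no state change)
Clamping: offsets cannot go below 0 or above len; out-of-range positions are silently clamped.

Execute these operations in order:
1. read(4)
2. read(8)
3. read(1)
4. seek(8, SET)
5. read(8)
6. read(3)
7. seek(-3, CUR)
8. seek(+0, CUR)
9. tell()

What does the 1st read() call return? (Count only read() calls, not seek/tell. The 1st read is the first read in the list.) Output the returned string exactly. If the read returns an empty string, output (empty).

After 1 (read(4)): returned 'TEPK', offset=4
After 2 (read(8)): returned 'J85NDIMZ', offset=12
After 3 (read(1)): returned '3', offset=13
After 4 (seek(8, SET)): offset=8
After 5 (read(8)): returned 'DIMZ3I86', offset=16
After 6 (read(3)): returned 'KV', offset=18
After 7 (seek(-3, CUR)): offset=15
After 8 (seek(+0, CUR)): offset=15
After 9 (tell()): offset=15

Answer: TEPK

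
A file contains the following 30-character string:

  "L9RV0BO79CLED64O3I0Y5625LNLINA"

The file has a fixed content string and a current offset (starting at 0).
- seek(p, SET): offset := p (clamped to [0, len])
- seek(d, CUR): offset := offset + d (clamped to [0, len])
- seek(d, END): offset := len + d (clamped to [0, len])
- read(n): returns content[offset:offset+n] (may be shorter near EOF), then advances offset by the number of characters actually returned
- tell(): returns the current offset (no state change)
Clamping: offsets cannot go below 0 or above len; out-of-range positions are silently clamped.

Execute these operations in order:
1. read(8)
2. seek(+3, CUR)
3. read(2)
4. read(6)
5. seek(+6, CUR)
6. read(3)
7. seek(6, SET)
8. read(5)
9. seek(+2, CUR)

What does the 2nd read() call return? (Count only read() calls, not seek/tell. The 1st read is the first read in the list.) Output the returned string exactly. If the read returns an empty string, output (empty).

After 1 (read(8)): returned 'L9RV0BO7', offset=8
After 2 (seek(+3, CUR)): offset=11
After 3 (read(2)): returned 'ED', offset=13
After 4 (read(6)): returned '64O3I0', offset=19
After 5 (seek(+6, CUR)): offset=25
After 6 (read(3)): returned 'NLI', offset=28
After 7 (seek(6, SET)): offset=6
After 8 (read(5)): returned 'O79CL', offset=11
After 9 (seek(+2, CUR)): offset=13

Answer: ED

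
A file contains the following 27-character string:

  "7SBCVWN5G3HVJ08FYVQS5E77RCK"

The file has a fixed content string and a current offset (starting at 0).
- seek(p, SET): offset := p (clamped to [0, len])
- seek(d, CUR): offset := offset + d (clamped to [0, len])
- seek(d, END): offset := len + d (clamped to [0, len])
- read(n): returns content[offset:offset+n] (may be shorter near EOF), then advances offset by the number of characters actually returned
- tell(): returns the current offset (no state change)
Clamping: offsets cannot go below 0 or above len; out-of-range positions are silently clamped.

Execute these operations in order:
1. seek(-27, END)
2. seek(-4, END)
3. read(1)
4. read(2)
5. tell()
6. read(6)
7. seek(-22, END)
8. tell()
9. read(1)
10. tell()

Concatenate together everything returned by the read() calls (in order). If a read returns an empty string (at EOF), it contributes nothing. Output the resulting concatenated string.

Answer: 7RCKW

Derivation:
After 1 (seek(-27, END)): offset=0
After 2 (seek(-4, END)): offset=23
After 3 (read(1)): returned '7', offset=24
After 4 (read(2)): returned 'RC', offset=26
After 5 (tell()): offset=26
After 6 (read(6)): returned 'K', offset=27
After 7 (seek(-22, END)): offset=5
After 8 (tell()): offset=5
After 9 (read(1)): returned 'W', offset=6
After 10 (tell()): offset=6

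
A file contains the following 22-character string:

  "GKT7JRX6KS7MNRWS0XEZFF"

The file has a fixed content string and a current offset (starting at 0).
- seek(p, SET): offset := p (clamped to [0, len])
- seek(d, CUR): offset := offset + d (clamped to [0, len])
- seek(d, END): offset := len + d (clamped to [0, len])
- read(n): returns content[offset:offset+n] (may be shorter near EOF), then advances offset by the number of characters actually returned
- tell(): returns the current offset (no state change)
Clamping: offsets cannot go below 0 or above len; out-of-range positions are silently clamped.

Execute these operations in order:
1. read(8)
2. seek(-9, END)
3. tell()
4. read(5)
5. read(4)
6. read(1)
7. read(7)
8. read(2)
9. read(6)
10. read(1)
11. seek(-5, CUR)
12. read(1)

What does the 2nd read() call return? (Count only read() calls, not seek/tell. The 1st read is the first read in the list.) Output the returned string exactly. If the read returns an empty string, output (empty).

After 1 (read(8)): returned 'GKT7JRX6', offset=8
After 2 (seek(-9, END)): offset=13
After 3 (tell()): offset=13
After 4 (read(5)): returned 'RWS0X', offset=18
After 5 (read(4)): returned 'EZFF', offset=22
After 6 (read(1)): returned '', offset=22
After 7 (read(7)): returned '', offset=22
After 8 (read(2)): returned '', offset=22
After 9 (read(6)): returned '', offset=22
After 10 (read(1)): returned '', offset=22
After 11 (seek(-5, CUR)): offset=17
After 12 (read(1)): returned 'X', offset=18

Answer: RWS0X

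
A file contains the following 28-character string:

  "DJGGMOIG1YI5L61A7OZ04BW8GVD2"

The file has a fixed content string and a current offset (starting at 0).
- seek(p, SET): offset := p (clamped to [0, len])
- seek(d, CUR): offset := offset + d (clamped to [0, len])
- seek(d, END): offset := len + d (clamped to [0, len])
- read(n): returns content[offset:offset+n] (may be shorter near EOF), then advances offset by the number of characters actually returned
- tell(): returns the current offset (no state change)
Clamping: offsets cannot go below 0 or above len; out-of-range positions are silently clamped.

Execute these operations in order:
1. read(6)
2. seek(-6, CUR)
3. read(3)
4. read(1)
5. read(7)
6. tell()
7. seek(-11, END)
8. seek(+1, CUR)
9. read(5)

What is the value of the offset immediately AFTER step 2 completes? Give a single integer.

Answer: 0

Derivation:
After 1 (read(6)): returned 'DJGGMO', offset=6
After 2 (seek(-6, CUR)): offset=0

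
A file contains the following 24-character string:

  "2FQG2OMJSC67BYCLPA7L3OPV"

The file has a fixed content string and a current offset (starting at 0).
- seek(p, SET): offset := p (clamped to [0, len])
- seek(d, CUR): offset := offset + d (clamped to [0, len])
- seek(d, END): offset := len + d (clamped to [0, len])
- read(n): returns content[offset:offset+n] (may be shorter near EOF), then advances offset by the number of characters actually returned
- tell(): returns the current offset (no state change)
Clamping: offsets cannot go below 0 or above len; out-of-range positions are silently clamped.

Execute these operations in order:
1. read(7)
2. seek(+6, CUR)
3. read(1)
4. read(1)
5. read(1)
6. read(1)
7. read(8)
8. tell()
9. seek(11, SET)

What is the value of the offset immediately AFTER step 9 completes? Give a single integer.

Answer: 11

Derivation:
After 1 (read(7)): returned '2FQG2OM', offset=7
After 2 (seek(+6, CUR)): offset=13
After 3 (read(1)): returned 'Y', offset=14
After 4 (read(1)): returned 'C', offset=15
After 5 (read(1)): returned 'L', offset=16
After 6 (read(1)): returned 'P', offset=17
After 7 (read(8)): returned 'A7L3OPV', offset=24
After 8 (tell()): offset=24
After 9 (seek(11, SET)): offset=11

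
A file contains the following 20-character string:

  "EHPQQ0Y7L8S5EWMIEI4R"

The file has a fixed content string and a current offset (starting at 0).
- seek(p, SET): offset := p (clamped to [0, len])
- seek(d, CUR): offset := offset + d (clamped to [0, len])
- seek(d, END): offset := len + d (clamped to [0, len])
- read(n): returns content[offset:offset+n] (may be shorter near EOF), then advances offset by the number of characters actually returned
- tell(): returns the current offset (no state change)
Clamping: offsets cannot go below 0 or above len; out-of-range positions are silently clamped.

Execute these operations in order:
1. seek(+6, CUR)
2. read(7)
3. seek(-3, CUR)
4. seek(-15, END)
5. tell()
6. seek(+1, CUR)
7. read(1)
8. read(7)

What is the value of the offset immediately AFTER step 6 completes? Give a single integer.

After 1 (seek(+6, CUR)): offset=6
After 2 (read(7)): returned 'Y7L8S5E', offset=13
After 3 (seek(-3, CUR)): offset=10
After 4 (seek(-15, END)): offset=5
After 5 (tell()): offset=5
After 6 (seek(+1, CUR)): offset=6

Answer: 6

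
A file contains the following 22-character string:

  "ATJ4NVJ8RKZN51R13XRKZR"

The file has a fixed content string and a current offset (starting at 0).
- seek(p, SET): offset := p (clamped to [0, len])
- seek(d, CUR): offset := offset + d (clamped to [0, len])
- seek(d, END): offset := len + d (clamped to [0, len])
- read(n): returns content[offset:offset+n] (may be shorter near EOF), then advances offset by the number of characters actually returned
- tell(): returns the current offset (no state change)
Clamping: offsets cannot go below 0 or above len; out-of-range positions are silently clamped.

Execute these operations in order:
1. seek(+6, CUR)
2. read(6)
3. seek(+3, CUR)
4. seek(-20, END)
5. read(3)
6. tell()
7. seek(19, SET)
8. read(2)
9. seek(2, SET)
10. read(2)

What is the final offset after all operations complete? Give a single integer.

After 1 (seek(+6, CUR)): offset=6
After 2 (read(6)): returned 'J8RKZN', offset=12
After 3 (seek(+3, CUR)): offset=15
After 4 (seek(-20, END)): offset=2
After 5 (read(3)): returned 'J4N', offset=5
After 6 (tell()): offset=5
After 7 (seek(19, SET)): offset=19
After 8 (read(2)): returned 'KZ', offset=21
After 9 (seek(2, SET)): offset=2
After 10 (read(2)): returned 'J4', offset=4

Answer: 4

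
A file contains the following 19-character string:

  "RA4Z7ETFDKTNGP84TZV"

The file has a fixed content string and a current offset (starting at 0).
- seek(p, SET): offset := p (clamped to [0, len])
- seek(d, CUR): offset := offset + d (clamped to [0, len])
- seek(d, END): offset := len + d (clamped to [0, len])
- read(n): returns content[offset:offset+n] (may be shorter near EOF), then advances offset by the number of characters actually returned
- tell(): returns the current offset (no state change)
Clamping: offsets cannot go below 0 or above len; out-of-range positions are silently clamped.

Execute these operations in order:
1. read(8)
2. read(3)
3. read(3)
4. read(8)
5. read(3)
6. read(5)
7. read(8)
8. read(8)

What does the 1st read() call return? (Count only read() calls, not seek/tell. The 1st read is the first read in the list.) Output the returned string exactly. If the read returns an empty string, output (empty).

Answer: RA4Z7ETF

Derivation:
After 1 (read(8)): returned 'RA4Z7ETF', offset=8
After 2 (read(3)): returned 'DKT', offset=11
After 3 (read(3)): returned 'NGP', offset=14
After 4 (read(8)): returned '84TZV', offset=19
After 5 (read(3)): returned '', offset=19
After 6 (read(5)): returned '', offset=19
After 7 (read(8)): returned '', offset=19
After 8 (read(8)): returned '', offset=19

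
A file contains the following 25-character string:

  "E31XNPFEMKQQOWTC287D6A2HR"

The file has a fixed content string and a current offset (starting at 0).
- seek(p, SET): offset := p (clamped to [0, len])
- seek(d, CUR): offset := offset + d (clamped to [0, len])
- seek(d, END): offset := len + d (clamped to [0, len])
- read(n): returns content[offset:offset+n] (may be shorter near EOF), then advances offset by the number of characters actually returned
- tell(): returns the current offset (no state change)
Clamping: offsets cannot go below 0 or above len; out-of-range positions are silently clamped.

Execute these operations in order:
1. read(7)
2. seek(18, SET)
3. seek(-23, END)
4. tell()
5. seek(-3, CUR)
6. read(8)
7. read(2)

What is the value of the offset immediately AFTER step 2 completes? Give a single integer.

After 1 (read(7)): returned 'E31XNPF', offset=7
After 2 (seek(18, SET)): offset=18

Answer: 18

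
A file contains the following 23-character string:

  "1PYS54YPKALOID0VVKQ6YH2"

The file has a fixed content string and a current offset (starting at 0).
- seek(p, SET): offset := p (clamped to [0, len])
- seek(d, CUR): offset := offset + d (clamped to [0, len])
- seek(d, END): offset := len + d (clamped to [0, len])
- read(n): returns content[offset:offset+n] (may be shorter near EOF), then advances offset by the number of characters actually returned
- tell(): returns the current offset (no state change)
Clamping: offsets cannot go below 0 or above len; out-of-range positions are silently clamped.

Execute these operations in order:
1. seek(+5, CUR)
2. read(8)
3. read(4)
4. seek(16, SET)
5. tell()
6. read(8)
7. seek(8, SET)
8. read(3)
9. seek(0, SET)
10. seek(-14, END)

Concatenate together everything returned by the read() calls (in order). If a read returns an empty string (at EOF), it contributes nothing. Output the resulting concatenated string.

Answer: 4YPKALOID0VVVKQ6YH2KAL

Derivation:
After 1 (seek(+5, CUR)): offset=5
After 2 (read(8)): returned '4YPKALOI', offset=13
After 3 (read(4)): returned 'D0VV', offset=17
After 4 (seek(16, SET)): offset=16
After 5 (tell()): offset=16
After 6 (read(8)): returned 'VKQ6YH2', offset=23
After 7 (seek(8, SET)): offset=8
After 8 (read(3)): returned 'KAL', offset=11
After 9 (seek(0, SET)): offset=0
After 10 (seek(-14, END)): offset=9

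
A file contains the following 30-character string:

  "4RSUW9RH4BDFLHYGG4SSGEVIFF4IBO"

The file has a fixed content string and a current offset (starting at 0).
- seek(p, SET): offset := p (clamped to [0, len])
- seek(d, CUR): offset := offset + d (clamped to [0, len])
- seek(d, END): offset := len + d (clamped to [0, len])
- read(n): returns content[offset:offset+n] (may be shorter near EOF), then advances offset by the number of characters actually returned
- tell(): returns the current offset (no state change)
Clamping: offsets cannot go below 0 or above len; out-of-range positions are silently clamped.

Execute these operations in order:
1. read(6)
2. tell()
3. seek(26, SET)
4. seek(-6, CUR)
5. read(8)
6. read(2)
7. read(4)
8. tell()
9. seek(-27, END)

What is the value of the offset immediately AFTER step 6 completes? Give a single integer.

Answer: 30

Derivation:
After 1 (read(6)): returned '4RSUW9', offset=6
After 2 (tell()): offset=6
After 3 (seek(26, SET)): offset=26
After 4 (seek(-6, CUR)): offset=20
After 5 (read(8)): returned 'GEVIFF4I', offset=28
After 6 (read(2)): returned 'BO', offset=30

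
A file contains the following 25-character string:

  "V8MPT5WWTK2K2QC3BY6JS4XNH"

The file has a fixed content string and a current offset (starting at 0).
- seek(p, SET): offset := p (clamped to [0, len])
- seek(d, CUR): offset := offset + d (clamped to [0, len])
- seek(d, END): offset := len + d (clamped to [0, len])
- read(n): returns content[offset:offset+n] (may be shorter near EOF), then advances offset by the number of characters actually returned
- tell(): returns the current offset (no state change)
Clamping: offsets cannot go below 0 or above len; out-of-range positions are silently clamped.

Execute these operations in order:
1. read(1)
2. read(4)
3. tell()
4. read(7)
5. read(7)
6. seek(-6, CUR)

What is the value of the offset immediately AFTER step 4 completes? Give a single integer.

Answer: 12

Derivation:
After 1 (read(1)): returned 'V', offset=1
After 2 (read(4)): returned '8MPT', offset=5
After 3 (tell()): offset=5
After 4 (read(7)): returned '5WWTK2K', offset=12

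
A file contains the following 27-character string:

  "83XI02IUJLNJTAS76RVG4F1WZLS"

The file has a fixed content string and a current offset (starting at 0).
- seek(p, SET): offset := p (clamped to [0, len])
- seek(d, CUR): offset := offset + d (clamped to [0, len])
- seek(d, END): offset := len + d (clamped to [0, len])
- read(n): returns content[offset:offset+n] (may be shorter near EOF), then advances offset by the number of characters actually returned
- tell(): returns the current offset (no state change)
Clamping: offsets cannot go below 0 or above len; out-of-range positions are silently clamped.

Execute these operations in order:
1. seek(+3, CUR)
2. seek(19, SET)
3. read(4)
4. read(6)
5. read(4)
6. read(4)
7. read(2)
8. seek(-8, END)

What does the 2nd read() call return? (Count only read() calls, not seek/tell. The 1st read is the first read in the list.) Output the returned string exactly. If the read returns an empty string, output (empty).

Answer: WZLS

Derivation:
After 1 (seek(+3, CUR)): offset=3
After 2 (seek(19, SET)): offset=19
After 3 (read(4)): returned 'G4F1', offset=23
After 4 (read(6)): returned 'WZLS', offset=27
After 5 (read(4)): returned '', offset=27
After 6 (read(4)): returned '', offset=27
After 7 (read(2)): returned '', offset=27
After 8 (seek(-8, END)): offset=19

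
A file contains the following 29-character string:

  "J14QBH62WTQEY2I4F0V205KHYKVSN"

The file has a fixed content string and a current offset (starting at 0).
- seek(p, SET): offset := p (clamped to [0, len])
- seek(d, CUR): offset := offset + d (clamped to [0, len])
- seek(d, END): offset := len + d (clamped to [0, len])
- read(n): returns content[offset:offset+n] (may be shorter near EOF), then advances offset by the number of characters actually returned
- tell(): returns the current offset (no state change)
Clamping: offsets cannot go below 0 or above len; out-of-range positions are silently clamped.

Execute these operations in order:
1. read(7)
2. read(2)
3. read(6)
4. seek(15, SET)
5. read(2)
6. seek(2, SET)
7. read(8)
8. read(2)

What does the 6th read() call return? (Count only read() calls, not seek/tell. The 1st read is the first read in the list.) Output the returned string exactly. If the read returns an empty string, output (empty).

Answer: QE

Derivation:
After 1 (read(7)): returned 'J14QBH6', offset=7
After 2 (read(2)): returned '2W', offset=9
After 3 (read(6)): returned 'TQEY2I', offset=15
After 4 (seek(15, SET)): offset=15
After 5 (read(2)): returned '4F', offset=17
After 6 (seek(2, SET)): offset=2
After 7 (read(8)): returned '4QBH62WT', offset=10
After 8 (read(2)): returned 'QE', offset=12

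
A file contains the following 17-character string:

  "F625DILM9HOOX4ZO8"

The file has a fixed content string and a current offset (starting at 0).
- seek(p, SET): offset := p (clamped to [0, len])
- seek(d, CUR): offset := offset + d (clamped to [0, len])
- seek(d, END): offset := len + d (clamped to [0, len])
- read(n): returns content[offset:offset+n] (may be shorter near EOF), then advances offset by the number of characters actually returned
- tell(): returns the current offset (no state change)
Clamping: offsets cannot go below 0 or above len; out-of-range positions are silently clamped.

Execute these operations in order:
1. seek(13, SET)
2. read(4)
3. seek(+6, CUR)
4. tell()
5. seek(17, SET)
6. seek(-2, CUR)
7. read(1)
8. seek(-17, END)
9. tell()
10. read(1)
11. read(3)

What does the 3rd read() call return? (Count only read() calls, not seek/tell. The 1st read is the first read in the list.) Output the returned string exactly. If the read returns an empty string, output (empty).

Answer: F

Derivation:
After 1 (seek(13, SET)): offset=13
After 2 (read(4)): returned '4ZO8', offset=17
After 3 (seek(+6, CUR)): offset=17
After 4 (tell()): offset=17
After 5 (seek(17, SET)): offset=17
After 6 (seek(-2, CUR)): offset=15
After 7 (read(1)): returned 'O', offset=16
After 8 (seek(-17, END)): offset=0
After 9 (tell()): offset=0
After 10 (read(1)): returned 'F', offset=1
After 11 (read(3)): returned '625', offset=4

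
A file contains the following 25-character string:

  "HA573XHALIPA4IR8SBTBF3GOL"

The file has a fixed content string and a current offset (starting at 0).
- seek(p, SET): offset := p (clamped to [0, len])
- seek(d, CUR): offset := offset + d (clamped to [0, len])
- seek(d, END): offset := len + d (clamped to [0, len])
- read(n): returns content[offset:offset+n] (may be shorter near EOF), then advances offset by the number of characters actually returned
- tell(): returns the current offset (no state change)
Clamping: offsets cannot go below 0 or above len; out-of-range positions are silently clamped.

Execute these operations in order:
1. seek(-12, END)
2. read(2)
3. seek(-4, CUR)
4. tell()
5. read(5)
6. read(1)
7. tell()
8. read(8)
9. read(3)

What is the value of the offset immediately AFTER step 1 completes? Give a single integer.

Answer: 13

Derivation:
After 1 (seek(-12, END)): offset=13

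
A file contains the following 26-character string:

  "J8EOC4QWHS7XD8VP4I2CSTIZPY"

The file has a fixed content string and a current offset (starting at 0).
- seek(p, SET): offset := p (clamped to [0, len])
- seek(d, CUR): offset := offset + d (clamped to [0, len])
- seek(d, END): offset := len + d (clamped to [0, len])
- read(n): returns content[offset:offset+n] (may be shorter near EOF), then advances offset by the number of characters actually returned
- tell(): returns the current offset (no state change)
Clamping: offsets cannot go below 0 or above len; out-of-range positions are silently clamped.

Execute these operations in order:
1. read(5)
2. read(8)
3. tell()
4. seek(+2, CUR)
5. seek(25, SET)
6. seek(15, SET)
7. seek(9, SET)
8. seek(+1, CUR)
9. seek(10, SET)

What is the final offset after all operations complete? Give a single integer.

After 1 (read(5)): returned 'J8EOC', offset=5
After 2 (read(8)): returned '4QWHS7XD', offset=13
After 3 (tell()): offset=13
After 4 (seek(+2, CUR)): offset=15
After 5 (seek(25, SET)): offset=25
After 6 (seek(15, SET)): offset=15
After 7 (seek(9, SET)): offset=9
After 8 (seek(+1, CUR)): offset=10
After 9 (seek(10, SET)): offset=10

Answer: 10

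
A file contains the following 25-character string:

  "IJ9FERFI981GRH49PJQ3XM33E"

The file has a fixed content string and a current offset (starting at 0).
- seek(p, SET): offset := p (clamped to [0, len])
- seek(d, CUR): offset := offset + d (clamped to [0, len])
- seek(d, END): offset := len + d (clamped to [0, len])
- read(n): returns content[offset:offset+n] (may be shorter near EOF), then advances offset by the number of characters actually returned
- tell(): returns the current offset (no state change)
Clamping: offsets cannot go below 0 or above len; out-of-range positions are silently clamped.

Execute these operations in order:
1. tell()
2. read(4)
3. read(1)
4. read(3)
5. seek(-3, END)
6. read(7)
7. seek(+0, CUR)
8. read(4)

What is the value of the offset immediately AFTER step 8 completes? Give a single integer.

After 1 (tell()): offset=0
After 2 (read(4)): returned 'IJ9F', offset=4
After 3 (read(1)): returned 'E', offset=5
After 4 (read(3)): returned 'RFI', offset=8
After 5 (seek(-3, END)): offset=22
After 6 (read(7)): returned '33E', offset=25
After 7 (seek(+0, CUR)): offset=25
After 8 (read(4)): returned '', offset=25

Answer: 25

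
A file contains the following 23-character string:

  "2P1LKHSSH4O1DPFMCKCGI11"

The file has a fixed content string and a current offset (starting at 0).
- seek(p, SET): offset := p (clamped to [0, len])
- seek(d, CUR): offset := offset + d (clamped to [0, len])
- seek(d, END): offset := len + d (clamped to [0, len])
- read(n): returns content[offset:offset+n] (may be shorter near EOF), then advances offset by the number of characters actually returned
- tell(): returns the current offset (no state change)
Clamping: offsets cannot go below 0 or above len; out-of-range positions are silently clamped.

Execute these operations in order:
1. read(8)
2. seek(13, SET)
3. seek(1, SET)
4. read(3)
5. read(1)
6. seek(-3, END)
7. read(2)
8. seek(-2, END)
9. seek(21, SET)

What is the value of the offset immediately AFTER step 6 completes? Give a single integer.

After 1 (read(8)): returned '2P1LKHSS', offset=8
After 2 (seek(13, SET)): offset=13
After 3 (seek(1, SET)): offset=1
After 4 (read(3)): returned 'P1L', offset=4
After 5 (read(1)): returned 'K', offset=5
After 6 (seek(-3, END)): offset=20

Answer: 20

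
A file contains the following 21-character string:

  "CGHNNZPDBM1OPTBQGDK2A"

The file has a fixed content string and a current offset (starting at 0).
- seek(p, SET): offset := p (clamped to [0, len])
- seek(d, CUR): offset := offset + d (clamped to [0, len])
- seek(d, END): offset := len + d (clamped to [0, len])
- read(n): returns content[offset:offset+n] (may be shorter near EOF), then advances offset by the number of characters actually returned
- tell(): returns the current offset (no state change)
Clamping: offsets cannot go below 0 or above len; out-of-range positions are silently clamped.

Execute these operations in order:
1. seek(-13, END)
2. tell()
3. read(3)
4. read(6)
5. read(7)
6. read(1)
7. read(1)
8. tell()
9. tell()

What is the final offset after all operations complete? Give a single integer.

Answer: 21

Derivation:
After 1 (seek(-13, END)): offset=8
After 2 (tell()): offset=8
After 3 (read(3)): returned 'BM1', offset=11
After 4 (read(6)): returned 'OPTBQG', offset=17
After 5 (read(7)): returned 'DK2A', offset=21
After 6 (read(1)): returned '', offset=21
After 7 (read(1)): returned '', offset=21
After 8 (tell()): offset=21
After 9 (tell()): offset=21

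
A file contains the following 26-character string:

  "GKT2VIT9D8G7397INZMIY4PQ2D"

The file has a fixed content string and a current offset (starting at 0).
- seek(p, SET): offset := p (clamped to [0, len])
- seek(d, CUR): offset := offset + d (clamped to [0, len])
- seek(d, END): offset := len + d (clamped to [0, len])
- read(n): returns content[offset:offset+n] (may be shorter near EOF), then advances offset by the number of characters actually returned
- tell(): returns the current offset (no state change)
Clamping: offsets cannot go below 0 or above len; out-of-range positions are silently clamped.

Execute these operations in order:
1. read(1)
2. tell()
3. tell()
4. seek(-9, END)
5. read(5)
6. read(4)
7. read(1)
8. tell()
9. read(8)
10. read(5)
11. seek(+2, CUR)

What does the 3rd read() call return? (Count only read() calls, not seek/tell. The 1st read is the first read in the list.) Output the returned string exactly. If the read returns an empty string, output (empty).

After 1 (read(1)): returned 'G', offset=1
After 2 (tell()): offset=1
After 3 (tell()): offset=1
After 4 (seek(-9, END)): offset=17
After 5 (read(5)): returned 'ZMIY4', offset=22
After 6 (read(4)): returned 'PQ2D', offset=26
After 7 (read(1)): returned '', offset=26
After 8 (tell()): offset=26
After 9 (read(8)): returned '', offset=26
After 10 (read(5)): returned '', offset=26
After 11 (seek(+2, CUR)): offset=26

Answer: PQ2D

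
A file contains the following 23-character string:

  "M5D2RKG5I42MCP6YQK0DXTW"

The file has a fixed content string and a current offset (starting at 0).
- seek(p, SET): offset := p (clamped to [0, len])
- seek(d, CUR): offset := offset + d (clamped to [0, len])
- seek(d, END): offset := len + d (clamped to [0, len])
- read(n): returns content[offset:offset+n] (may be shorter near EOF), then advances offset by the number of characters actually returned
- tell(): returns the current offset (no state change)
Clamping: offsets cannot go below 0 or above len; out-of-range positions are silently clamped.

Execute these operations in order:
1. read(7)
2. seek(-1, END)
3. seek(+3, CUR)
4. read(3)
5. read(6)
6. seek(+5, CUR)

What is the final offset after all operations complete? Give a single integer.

After 1 (read(7)): returned 'M5D2RKG', offset=7
After 2 (seek(-1, END)): offset=22
After 3 (seek(+3, CUR)): offset=23
After 4 (read(3)): returned '', offset=23
After 5 (read(6)): returned '', offset=23
After 6 (seek(+5, CUR)): offset=23

Answer: 23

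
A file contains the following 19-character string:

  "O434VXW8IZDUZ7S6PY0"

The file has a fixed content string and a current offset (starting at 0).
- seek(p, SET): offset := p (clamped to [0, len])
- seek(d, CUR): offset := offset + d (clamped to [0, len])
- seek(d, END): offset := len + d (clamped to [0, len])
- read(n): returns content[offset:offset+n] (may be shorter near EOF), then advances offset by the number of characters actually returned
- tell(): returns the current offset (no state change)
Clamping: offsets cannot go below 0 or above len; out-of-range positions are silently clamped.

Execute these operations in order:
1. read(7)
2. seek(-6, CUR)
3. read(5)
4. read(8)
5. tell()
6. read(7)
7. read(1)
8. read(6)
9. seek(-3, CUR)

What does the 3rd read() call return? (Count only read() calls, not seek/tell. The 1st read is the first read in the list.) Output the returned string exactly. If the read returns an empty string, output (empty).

After 1 (read(7)): returned 'O434VXW', offset=7
After 2 (seek(-6, CUR)): offset=1
After 3 (read(5)): returned '434VX', offset=6
After 4 (read(8)): returned 'W8IZDUZ7', offset=14
After 5 (tell()): offset=14
After 6 (read(7)): returned 'S6PY0', offset=19
After 7 (read(1)): returned '', offset=19
After 8 (read(6)): returned '', offset=19
After 9 (seek(-3, CUR)): offset=16

Answer: W8IZDUZ7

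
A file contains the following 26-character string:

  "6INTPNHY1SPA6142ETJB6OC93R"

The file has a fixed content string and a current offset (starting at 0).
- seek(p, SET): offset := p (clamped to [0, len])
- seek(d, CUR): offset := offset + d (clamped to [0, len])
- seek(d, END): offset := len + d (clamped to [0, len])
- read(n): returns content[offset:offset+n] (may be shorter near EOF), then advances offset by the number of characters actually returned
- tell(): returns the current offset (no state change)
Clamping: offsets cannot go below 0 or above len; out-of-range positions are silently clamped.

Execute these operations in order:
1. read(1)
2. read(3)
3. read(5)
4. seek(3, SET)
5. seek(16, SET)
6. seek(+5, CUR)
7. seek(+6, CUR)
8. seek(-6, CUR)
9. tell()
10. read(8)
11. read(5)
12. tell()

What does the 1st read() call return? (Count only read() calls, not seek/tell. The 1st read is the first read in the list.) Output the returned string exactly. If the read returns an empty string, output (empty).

Answer: 6

Derivation:
After 1 (read(1)): returned '6', offset=1
After 2 (read(3)): returned 'INT', offset=4
After 3 (read(5)): returned 'PNHY1', offset=9
After 4 (seek(3, SET)): offset=3
After 5 (seek(16, SET)): offset=16
After 6 (seek(+5, CUR)): offset=21
After 7 (seek(+6, CUR)): offset=26
After 8 (seek(-6, CUR)): offset=20
After 9 (tell()): offset=20
After 10 (read(8)): returned '6OC93R', offset=26
After 11 (read(5)): returned '', offset=26
After 12 (tell()): offset=26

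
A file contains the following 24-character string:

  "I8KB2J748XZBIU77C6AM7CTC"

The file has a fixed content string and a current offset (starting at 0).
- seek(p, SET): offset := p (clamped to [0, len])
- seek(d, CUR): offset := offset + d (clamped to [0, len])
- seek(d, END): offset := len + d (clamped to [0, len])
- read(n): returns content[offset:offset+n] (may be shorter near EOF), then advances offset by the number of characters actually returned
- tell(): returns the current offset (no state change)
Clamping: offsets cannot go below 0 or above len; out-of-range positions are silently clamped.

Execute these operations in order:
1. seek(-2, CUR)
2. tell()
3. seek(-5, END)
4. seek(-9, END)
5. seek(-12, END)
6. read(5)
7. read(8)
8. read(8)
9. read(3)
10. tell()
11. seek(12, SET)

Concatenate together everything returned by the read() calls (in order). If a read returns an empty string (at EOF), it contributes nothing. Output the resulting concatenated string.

Answer: IU77C6AM7CTC

Derivation:
After 1 (seek(-2, CUR)): offset=0
After 2 (tell()): offset=0
After 3 (seek(-5, END)): offset=19
After 4 (seek(-9, END)): offset=15
After 5 (seek(-12, END)): offset=12
After 6 (read(5)): returned 'IU77C', offset=17
After 7 (read(8)): returned '6AM7CTC', offset=24
After 8 (read(8)): returned '', offset=24
After 9 (read(3)): returned '', offset=24
After 10 (tell()): offset=24
After 11 (seek(12, SET)): offset=12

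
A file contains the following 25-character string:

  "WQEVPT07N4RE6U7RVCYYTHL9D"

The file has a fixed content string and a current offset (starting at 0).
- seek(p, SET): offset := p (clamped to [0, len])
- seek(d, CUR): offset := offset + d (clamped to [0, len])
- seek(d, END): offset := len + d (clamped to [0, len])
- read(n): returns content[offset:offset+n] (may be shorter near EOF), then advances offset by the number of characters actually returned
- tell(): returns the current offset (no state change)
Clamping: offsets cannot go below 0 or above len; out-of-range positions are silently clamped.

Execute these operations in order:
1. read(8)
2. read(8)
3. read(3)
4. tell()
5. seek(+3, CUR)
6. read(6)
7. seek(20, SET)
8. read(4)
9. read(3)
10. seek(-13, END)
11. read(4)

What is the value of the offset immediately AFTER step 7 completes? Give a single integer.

After 1 (read(8)): returned 'WQEVPT07', offset=8
After 2 (read(8)): returned 'N4RE6U7R', offset=16
After 3 (read(3)): returned 'VCY', offset=19
After 4 (tell()): offset=19
After 5 (seek(+3, CUR)): offset=22
After 6 (read(6)): returned 'L9D', offset=25
After 7 (seek(20, SET)): offset=20

Answer: 20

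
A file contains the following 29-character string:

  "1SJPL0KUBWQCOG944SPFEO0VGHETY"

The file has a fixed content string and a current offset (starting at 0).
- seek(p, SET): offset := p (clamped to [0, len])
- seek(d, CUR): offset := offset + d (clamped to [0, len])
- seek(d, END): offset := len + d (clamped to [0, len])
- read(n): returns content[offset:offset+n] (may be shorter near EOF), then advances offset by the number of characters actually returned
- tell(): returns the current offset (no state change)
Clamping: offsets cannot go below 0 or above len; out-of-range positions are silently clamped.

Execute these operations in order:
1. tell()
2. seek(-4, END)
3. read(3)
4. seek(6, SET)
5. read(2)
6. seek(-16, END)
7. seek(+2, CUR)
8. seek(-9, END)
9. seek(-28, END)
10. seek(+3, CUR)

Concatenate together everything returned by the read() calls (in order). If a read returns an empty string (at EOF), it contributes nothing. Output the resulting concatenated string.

Answer: HETKU

Derivation:
After 1 (tell()): offset=0
After 2 (seek(-4, END)): offset=25
After 3 (read(3)): returned 'HET', offset=28
After 4 (seek(6, SET)): offset=6
After 5 (read(2)): returned 'KU', offset=8
After 6 (seek(-16, END)): offset=13
After 7 (seek(+2, CUR)): offset=15
After 8 (seek(-9, END)): offset=20
After 9 (seek(-28, END)): offset=1
After 10 (seek(+3, CUR)): offset=4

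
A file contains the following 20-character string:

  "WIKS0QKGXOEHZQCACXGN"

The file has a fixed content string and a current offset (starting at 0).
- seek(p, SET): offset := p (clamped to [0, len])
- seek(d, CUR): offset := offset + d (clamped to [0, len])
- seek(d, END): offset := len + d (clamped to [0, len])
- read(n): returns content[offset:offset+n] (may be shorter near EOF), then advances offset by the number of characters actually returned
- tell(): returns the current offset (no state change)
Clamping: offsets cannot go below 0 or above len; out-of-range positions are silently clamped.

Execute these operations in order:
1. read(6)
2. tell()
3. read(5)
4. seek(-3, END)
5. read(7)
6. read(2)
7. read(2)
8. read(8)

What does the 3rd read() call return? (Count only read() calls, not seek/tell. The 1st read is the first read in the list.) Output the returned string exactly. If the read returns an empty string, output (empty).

After 1 (read(6)): returned 'WIKS0Q', offset=6
After 2 (tell()): offset=6
After 3 (read(5)): returned 'KGXOE', offset=11
After 4 (seek(-3, END)): offset=17
After 5 (read(7)): returned 'XGN', offset=20
After 6 (read(2)): returned '', offset=20
After 7 (read(2)): returned '', offset=20
After 8 (read(8)): returned '', offset=20

Answer: XGN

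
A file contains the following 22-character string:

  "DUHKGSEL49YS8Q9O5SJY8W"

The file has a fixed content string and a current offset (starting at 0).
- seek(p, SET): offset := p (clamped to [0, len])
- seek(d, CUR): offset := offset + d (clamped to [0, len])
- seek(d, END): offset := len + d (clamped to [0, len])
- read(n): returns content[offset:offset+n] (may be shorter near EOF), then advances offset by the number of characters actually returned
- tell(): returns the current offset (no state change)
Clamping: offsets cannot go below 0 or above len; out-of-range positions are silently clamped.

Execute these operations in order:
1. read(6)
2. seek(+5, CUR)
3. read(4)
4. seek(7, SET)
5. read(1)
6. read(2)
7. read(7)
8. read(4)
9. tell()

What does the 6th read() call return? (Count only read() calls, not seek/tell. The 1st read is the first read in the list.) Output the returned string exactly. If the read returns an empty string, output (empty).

Answer: SJY8

Derivation:
After 1 (read(6)): returned 'DUHKGS', offset=6
After 2 (seek(+5, CUR)): offset=11
After 3 (read(4)): returned 'S8Q9', offset=15
After 4 (seek(7, SET)): offset=7
After 5 (read(1)): returned 'L', offset=8
After 6 (read(2)): returned '49', offset=10
After 7 (read(7)): returned 'YS8Q9O5', offset=17
After 8 (read(4)): returned 'SJY8', offset=21
After 9 (tell()): offset=21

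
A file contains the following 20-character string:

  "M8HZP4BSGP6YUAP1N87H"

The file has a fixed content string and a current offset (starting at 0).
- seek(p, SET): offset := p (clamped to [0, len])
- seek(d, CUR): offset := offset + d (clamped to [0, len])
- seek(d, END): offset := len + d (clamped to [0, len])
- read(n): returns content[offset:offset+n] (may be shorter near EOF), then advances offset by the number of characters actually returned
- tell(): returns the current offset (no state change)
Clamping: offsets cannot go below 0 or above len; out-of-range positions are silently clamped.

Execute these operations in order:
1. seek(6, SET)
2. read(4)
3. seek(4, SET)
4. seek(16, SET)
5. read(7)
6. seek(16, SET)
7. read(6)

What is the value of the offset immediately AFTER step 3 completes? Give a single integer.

After 1 (seek(6, SET)): offset=6
After 2 (read(4)): returned 'BSGP', offset=10
After 3 (seek(4, SET)): offset=4

Answer: 4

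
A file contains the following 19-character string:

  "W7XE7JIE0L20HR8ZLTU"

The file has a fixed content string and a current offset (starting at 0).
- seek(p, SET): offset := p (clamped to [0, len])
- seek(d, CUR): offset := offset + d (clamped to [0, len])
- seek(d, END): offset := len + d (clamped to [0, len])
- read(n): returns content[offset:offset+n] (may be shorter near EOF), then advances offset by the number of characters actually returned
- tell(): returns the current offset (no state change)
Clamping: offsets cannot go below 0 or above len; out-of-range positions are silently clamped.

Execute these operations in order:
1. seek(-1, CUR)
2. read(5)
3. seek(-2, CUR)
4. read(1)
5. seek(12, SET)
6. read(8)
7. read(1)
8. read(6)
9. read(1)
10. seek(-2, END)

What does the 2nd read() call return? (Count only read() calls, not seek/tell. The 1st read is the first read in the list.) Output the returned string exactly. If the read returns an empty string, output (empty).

Answer: E

Derivation:
After 1 (seek(-1, CUR)): offset=0
After 2 (read(5)): returned 'W7XE7', offset=5
After 3 (seek(-2, CUR)): offset=3
After 4 (read(1)): returned 'E', offset=4
After 5 (seek(12, SET)): offset=12
After 6 (read(8)): returned 'HR8ZLTU', offset=19
After 7 (read(1)): returned '', offset=19
After 8 (read(6)): returned '', offset=19
After 9 (read(1)): returned '', offset=19
After 10 (seek(-2, END)): offset=17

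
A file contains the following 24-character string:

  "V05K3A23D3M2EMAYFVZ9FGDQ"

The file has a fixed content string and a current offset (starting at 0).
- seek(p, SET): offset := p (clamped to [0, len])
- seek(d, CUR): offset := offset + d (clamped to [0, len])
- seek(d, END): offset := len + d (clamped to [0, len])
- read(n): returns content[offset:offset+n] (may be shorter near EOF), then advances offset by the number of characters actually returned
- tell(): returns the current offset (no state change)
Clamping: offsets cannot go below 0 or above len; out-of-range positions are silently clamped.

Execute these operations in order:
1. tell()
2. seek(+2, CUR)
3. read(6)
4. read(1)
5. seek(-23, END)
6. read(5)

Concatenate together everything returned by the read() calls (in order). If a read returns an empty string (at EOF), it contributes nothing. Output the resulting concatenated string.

After 1 (tell()): offset=0
After 2 (seek(+2, CUR)): offset=2
After 3 (read(6)): returned '5K3A23', offset=8
After 4 (read(1)): returned 'D', offset=9
After 5 (seek(-23, END)): offset=1
After 6 (read(5)): returned '05K3A', offset=6

Answer: 5K3A23D05K3A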